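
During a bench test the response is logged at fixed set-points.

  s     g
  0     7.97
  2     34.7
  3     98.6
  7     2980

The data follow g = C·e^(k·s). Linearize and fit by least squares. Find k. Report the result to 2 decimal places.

With ln gᵢ as the transformed response and sᵢ as the regressor:
Σs = 12.0000, Σ(s)² = 62.0000, Σln g = 18.2132, Σs·ln g = 76.8644.
Equations: 62.0000·k + 12.0000·ln C = 76.8644;  12.0000·k + 4·ln C = 18.2132.
Δ = 62.0000·4 − (12.0000)² = 104.0000; k = (76.8644·4 − 12.0000·18.2132)/104.0000 = 0.85480, ln C = (62.0000·18.2132 − 12.0000·76.8644)/104.0000 = 1.98888.

k = 0.85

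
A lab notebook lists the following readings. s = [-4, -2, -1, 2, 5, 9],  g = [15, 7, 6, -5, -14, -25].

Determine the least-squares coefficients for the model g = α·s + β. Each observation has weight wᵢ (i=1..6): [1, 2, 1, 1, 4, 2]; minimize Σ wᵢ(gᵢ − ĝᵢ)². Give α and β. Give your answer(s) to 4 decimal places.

α = -3.0438, β = 1.6688

Forming MᵀWM = [[291, 31]; [31, 11]] and MᵀWg = [-834, -76]ᵀ gives MᵀWM·[α, β]ᵀ = MᵀWg.
Δ = 291·11 − 31² = 2240.
α = ((-834)·11 − 31·(-76))/2240 = -487/160; β = (291·(-76) − 31·(-834))/2240 = 267/160.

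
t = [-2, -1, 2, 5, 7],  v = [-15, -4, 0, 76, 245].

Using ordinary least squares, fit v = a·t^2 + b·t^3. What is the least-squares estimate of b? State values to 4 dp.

The normal equations are: 3059·a + 19931·b = 13841;  19931·a + 133403·b = 93659.
(Σt^2·t^2 = 3059, Σt^2·t^3 = 19931, Σt^3·t^3 = 133403, Σt^2·v = 13841, Σt^3·v = 93659.)
Determinant 3059·133403 − 19931² = 10835016.
a = (13841·133403 − 19931·93659)/10835016 = -3381101/1805836; b = (3059·93659 − 19931·13841)/10835016 = 93315/95044.

b = 0.9818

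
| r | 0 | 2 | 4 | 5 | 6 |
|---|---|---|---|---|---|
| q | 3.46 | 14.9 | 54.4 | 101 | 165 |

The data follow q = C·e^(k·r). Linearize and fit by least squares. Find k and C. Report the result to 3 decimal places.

Let Y = ln q. Fitting Y = k·r + ln C by least squares:
Σr = 17.0000, Σ(r)² = 81.0000, Σln q = 17.6601, Σr·ln q = 75.0995.
Normal system: [[81.0000, 17.0000]; [17.0000, 5]]·[k, ln C]ᵀ = [75.0995, 17.6601]ᵀ.
Solving (det = 116.0000): k = 0.64893, ln C = 1.32564, so C = exp(1.32564) = 3.76459.

k = 0.649, C = 3.765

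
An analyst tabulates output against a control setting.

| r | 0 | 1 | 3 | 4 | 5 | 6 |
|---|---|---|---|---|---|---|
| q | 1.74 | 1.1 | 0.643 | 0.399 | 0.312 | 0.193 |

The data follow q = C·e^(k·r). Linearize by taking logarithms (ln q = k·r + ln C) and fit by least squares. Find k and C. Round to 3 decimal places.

Let Y = ln q. Fitting Y = k·r + ln C by least squares:
Sums: Σr = 19.0000, Σ(r)² = 87.0000, Σln q = -3.5210, Σr·ln q = -20.5988.
Normal system: [[87.0000, 19.0000]; [19.0000, 6]]·[k, ln C]ᵀ = [-20.5988, -3.5210]ᵀ.
Solving (det = 161.0000): k = -0.35213, ln C = 0.52825, so C = exp(0.52825) = 1.69597.

k = -0.352, C = 1.696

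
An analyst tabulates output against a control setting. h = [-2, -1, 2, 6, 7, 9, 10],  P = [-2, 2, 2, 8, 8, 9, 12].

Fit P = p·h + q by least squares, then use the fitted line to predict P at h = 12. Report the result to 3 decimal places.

P̂ = 13.174

Compute the Gram sums: Σh·h = 275, Σh = 31, Σ1 = 7.
Moment sums: Σh·P = 311, ΣP = 39.
Eliminating q: 7·(row 1) − 31·(row 2) gives 964·p = 7·311 − 31·39 = 968, so p = 242/241.
Then q = (39 − 31·(242/241))/7 = 271/241.
At h = 12: P̂ = (242/241)·(12) + (271/241)·(1) = 3175/241.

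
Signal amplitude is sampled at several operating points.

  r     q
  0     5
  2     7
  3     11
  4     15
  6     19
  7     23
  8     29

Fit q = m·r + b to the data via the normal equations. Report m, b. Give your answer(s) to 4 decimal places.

Sums needed: Σr·r = 178, Σr = 30, Σ1 = 7.
Right-hand side: Σr·q = 614, Σq = 109.
So MᵀM·[m, b]ᵀ = Mᵀq: [[178, 30]; [30, 7]]·[m, b]ᵀ = [614, 109]ᵀ.
Eliminating b: 7·(row 1) − 30·(row 2) gives 346·m = 7·614 − 30·109 = 1028, so m = 514/173.
Then b = (109 − 30·(514/173))/7 = 491/173.

m = 2.9711, b = 2.8382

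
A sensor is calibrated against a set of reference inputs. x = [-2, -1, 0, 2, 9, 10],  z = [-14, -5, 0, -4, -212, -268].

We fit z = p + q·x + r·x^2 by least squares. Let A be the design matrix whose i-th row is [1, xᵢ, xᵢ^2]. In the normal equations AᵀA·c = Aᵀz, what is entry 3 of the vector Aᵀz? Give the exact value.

-44049

Entry 3 ↔ basis x^2, so (Aᵀz)_{3} = Σᵢ (x^2)·zᵢ = (4)·(-14) + (1)·(-5) + (0)·(0) + (4)·(-4) + (81)·(-212) + (100)·(-268) = -44049.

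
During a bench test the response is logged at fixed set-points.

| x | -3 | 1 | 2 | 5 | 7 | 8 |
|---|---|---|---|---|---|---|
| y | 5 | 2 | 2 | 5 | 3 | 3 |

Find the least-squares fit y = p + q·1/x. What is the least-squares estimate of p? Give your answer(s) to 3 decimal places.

Normal-equation sums: Σ1 = 6, Σ1/x = 1373/840, Σ1/x·1/x = 1014049/705600.
For Mᵀy: Σy = 20, Σ1/x·y = 527/168.
Determinant 6·(1014049/705600) − (1373/840)² = 839833/141120.
p = (20·(1014049/705600) − (1373/840)·(527/168))/(839833/141120) = 3332625/839833; q = (6·(527/168) − (1373/840)·20)/(839833/141120) = -1957200/839833.

p = 3.968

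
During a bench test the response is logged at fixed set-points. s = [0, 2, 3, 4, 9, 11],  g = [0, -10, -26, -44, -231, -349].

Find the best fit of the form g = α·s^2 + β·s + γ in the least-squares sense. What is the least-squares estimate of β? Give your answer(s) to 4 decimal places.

β = 0.7865

The normal equations are: 21555·α + 2159·β + 231·γ = -61918;  2159·α + 231·β + 29·γ = -6192;  231·α + 29·β + 6·γ = -660.
(Σs^2·s^2 = 21555, Σs^2·s = 2159, Σs^2 = 231, Σs·s = 231, Σs = 29, Σ1 = 6, Σs^2·g = -61918, Σs·g = -6192, Σg = -660.)
Inverting the 3×3 Gram matrix, [α, β, γ]ᵀ = [-111935/37968, 49767/63280, -28267/94920]ᵀ.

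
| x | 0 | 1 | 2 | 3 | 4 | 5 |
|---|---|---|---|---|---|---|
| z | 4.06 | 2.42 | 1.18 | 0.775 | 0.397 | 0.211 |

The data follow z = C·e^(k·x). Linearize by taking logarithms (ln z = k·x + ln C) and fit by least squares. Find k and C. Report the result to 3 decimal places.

k = -0.589, C = 4.162

With ln zᵢ as the transformed response and xᵢ as the regressor:
Σx = 15.0000, Σ(x)² = 55.0000, Σln z = -0.2841, Σx·ln z = -11.0246.
Equations: 55.0000·k + 15.0000·ln C = -11.0246;  15.0000·k + 6·ln C = -0.2841.
Slope k = (n·Σx·ln z − Σx·Σln z)/(n·Σ(x)² − (Σx)²) = (6·-11.0246 − 15.0000·-0.2841)/105.0000 = -0.58939; ln C = (Σln z − k·Σx)/n = 1.42611, so C = exp(1.42611) = 4.16248.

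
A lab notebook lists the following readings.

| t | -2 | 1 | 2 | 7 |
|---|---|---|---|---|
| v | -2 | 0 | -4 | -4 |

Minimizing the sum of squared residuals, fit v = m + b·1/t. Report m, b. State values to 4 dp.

m = -2.8077, b = 1.0769

Sums needed: Σ1 = 4, Σ1/t = 8/7, Σ1/t·1/t = 149/98.
For Xᵀv: Σv = -10, Σ1/t·v = -11/7.
XᵀX·[m, b]ᵀ = Xᵀv becomes [[4, 8/7]; [8/7, 149/98]]·[m, b]ᵀ = [-10, -11/7]ᵀ.
det = 4·(149/98) − (8/7)² = 234/49.
m = ((-10)·(149/98) − (8/7)·(-11/7))/(234/49) = -73/26; b = (4·(-11/7) − (8/7)·(-10))/(234/49) = 14/13.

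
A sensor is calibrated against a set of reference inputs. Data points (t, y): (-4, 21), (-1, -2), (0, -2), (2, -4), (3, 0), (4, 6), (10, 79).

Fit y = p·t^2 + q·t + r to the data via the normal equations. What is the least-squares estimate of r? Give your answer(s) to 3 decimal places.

r = -3.375

The normal equations are: 10610·p + 1034·q + 146·r = 8314;  1034·p + 146·q + 14·r = 724;  146·p + 14·q + 7·r = 98.
(Σt^2·t^2 = 10610, Σt^2·t = 1034, Σt^2 = 146, Σt·t = 146, Σt = 14, Σ1 = 7, Σt^2·y = 8314, Σt·y = 724, Σy = 98.)
Inverting the 3×3 Gram matrix, [p, q, r]ᵀ = [203049/199552, -383889/199552, -168379/49888]ᵀ.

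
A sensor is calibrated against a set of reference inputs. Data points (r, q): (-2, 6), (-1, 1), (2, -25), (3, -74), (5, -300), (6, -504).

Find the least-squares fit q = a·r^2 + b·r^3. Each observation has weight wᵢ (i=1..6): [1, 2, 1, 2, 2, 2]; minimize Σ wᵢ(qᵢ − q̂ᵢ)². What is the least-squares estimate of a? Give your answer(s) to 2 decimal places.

The normal equations are: 4038·a + 22286·b = -52694;  22286·a + 126150·b = -296974.
(Σwᵢ·r^2·r^2 = 4038, Σwᵢ·r^2·r^3 = 22286, Σwᵢ·r^3·r^3 = 126150, Σwᵢ·r^2·q = -52694, Σwᵢ·r^3·q = -296974.)
Eliminating b: 126150·(row 1) − 22286·(row 2) gives 12727904·a = 126150·(-52694) − 22286·(-296974) = -28985536, so a = -905798/397747.
Then b = ((-296974) − 22286·(-905798/397747))/126150 = -776329/397747.

a = -2.28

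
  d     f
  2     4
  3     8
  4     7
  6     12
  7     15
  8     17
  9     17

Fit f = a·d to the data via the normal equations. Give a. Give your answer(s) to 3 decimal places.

Sums needed: Σd·d = 259.
And Σd·f = 526.
Normal equations: [[259]]·[a]ᵀ = [526]ᵀ.
a = 526/259 = 2.03089.

a = 2.031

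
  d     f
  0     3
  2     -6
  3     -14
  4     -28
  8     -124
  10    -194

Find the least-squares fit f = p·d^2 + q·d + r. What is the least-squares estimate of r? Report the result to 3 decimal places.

r = 2.853

Entries of AᵀA: Σd^2·d^2 = 14449, Σd^2·d = 1611, Σd^2 = 193, Σd·d = 193, Σd = 27, Σ1 = 6.
And Σd^2·f = -27934, Σd·f = -3098, Σf = -363.
So AᵀA·[p, q, r]ᵀ = Aᵀf: [[14449, 1611, 193]; [1611, 193, 27]; [193, 27, 6]]·[p, q, r]ᵀ = [-27934, -3098, -363]ᵀ.
Row-reducing yields p = -93/47, q = 34/517, r = 1475/517.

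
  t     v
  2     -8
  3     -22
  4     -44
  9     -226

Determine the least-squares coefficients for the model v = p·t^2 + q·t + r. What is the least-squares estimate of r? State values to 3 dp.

r = 6.985

Normal-equation sums: Σt^2·t^2 = 6914, Σt^2·t = 828, Σt^2 = 110, Σt·t = 110, Σt = 18, Σ1 = 4.
Right-hand side: Σt^2·v = -19240, Σt·v = -2292, Σv = -300.
AᵀA·[p, q, r]ᵀ = Aᵀv becomes [[6914, 828, 110]; [828, 110, 18]; [110, 18, 4]]·[p, q, r]ᵀ = [-19240, -2292, -300]ᵀ.
Solving the 3×3 system (Gaussian elimination) gives p = -1256/473, q = -942/473, r = 3304/473.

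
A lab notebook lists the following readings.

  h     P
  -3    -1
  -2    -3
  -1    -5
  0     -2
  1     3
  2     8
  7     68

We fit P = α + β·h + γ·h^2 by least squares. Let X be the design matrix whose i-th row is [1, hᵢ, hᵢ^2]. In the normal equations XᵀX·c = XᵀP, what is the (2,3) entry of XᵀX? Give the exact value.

Row 2 ↔ basis h, column 3 ↔ basis h^2, so (XᵀX)_{2,3} = Σᵢ (h)·(h^2) = (-3)·(9) + (-2)·(4) + (-1)·(1) + (0)·(0) + (1)·(1) + (2)·(4) + (7)·(49) = 316.

316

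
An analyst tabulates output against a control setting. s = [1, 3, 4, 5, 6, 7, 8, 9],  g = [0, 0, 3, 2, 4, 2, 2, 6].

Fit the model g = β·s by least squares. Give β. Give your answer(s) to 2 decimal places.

β = 0.46

Normal-equation sums: Σs·s = 281.
For Aᵀg: Σs·g = 130.
Hence β = 130 / 281 ≈ 0.462633.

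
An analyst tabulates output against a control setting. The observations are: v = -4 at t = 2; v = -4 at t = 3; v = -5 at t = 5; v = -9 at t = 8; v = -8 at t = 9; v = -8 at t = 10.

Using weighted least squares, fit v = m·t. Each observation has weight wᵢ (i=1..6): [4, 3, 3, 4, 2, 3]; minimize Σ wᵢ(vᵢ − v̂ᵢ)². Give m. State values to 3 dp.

Entries of XᵀWX: Σwᵢ·t·t = 836.
For XᵀWv: Σwᵢ·t·v = -815.
So XᵀWX·[m]ᵀ = XᵀWv: [[836]]·[m]ᵀ = [-815]ᵀ.
Hence m = -815 / 836 ≈ -0.97488.

m = -0.975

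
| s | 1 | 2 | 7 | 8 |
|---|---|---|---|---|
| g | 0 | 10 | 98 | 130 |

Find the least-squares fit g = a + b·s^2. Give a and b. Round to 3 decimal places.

a = -0.229, b = 2.025

Compute the Gram sums: Σ1 = 4, Σs^2 = 118, Σs^2·s^2 = 6514.
Moment sums: Σg = 238, Σs^2·g = 13162.
MᵀM·[a, b]ᵀ = Mᵀg becomes [[4, 118]; [118, 6514]]·[a, b]ᵀ = [238, 13162]ᵀ.
Eliminating b: 6514·(row 1) − 118·(row 2) gives 12132·a = 6514·238 − 118·13162 = -2784, so a = -232/1011.
Then b = (13162 − 118·(-232/1011))/6514 = 2047/1011.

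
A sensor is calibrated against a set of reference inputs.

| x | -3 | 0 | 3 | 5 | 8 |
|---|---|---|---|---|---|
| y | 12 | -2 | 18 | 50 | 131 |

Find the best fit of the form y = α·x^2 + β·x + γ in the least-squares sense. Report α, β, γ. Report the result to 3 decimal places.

Sums needed: Σx^2·x^2 = 4883, Σx^2·x = 637, Σx^2 = 107, Σx·x = 107, Σx = 13, Σ1 = 5.
Moment sums: Σx^2·y = 9904, Σx·y = 1316, Σy = 209.
Normal equations: [[4883, 637, 107]; [637, 107, 13]; [107, 13, 5]]·[α, β, γ]ᵀ = [9904, 1316, 209]ᵀ.
Inverting the 3×3 Gram matrix, [α, β, γ]ᵀ = [8359/4242, 1900/2121, -11447/4242]ᵀ.

α = 1.971, β = 0.896, γ = -2.698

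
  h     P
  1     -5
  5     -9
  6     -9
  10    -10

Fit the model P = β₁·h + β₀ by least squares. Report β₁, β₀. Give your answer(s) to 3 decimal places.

β₁ = -0.549, β₀ = -5.232

The normal system MᵀM·[β₁, β₀]ᵀ = MᵀP is [[162, 22]; [22, 4]]·[β₁, β₀]ᵀ = [-204, -33]ᵀ.
det = 162·4 − 22² = 164.
β₁ = ((-204)·4 − 22·(-33))/164 = -45/82; β₀ = (162·(-33) − 22·(-204))/164 = -429/82.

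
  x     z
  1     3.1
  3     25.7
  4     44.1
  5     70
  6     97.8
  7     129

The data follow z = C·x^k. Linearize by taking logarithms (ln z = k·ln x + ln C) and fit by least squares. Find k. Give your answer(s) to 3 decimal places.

Taking logs, ln z = k·ln x + ln C, so regress ln z on ln x.
AᵀA = [[12.7160, 7.8320]; [7.8320, 6]], rhs = [33.3217, 21.8556]ᵀ  (here Σln x = 7.8320, Σ(ln x)² = 12.7160, Σln z = 21.8556, Σln x·ln z = 33.3217).
Δ = 12.7160·6 − (7.8320)² = 14.9557; k = (33.3217·6 − 7.8320·21.8556)/14.9557 = 1.92282, ln C = (12.7160·21.8556 − 7.8320·33.3217)/14.9557 = 1.13267.

k = 1.923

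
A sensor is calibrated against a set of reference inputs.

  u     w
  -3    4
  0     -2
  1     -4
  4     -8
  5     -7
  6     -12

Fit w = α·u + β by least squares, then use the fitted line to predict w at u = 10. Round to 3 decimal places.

Normal-equation sums: Σu·u = 87, Σu = 13, Σ1 = 6.
Right-hand side: Σu·w = -155, Σw = -29.
Normal equations: [[87, 13]; [13, 6]]·[α, β]ᵀ = [-155, -29]ᵀ.
det = 87·6 − 13² = 353.
α = ((-155)·6 − 13·(-29))/353 = -553/353; β = (87·(-29) − 13·(-155))/353 = -508/353.
At u = 10: ŵ = (-553/353)·(10) + (-508/353)·(1) = -6038/353.

ŵ = -17.105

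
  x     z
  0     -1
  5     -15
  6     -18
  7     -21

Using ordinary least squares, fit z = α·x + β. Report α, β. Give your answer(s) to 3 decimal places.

Forming AᵀA = [[110, 18]; [18, 4]] and Aᵀz = [-330, -55]ᵀ gives AᵀA·[α, β]ᵀ = Aᵀz.
Eliminating β: 4·(row 1) − 18·(row 2) gives 116·α = 4·(-330) − 18·(-55) = -330, so α = -165/58.
Then β = ((-55) − 18·(-165/58))/4 = -55/58.

α = -2.845, β = -0.948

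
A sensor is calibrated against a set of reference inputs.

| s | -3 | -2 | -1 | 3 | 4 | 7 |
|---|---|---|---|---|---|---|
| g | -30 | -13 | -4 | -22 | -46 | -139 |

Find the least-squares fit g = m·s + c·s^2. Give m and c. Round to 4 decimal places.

Sums needed: Σs·s = 88, Σs·s^2 = 398, Σs^2·s^2 = 2836.
For Mᵀg: Σs·g = -1103, Σs^2·g = -8071.
det = 88·2836 − 398² = 91164.
m = ((-1103)·2836 − 398·(-8071))/91164 = 14025/15194; c = (88·(-8071) − 398·(-1103))/91164 = -45209/15194.

m = 0.9231, c = -2.9755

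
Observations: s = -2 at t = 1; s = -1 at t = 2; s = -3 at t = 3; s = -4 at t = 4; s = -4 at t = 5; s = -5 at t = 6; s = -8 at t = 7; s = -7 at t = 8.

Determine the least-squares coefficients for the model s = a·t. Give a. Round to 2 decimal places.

a = -0.94

Compute the Gram sums: Σt·t = 204.
And Σt·s = -191.
AᵀA·[a]ᵀ = Aᵀs becomes [[204]]·[a]ᵀ = [-191]ᵀ.
Hence a = -191 / 204 ≈ -0.936275.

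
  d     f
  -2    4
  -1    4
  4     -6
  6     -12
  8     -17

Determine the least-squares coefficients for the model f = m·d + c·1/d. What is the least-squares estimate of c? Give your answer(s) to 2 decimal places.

Normal-equation sums: Σd·d = 121, Σd·1/d = 5, Σ1/d·1/d = 781/576.
And Σd·f = -244, Σ1/d·f = -93/8.
Δ = 121·(781/576) − 5² = 80101/576.
m = ((-244)·(781/576) − 5·(-93/8))/(80101/576) = -157084/80101; c = (121·(-93/8) − 5·(-244))/(80101/576) = -107496/80101.

c = -1.34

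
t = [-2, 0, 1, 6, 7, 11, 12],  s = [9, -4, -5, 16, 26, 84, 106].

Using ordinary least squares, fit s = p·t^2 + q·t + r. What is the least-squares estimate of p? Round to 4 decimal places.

p = 1.0063

With design matrix A, AᵀA = [[39091, 3611, 355]; [3611, 355, 35]; [355, 35, 7]] and Aᵀs = [27309, 2451, 232]ᵀ.
Solving the 3×3 system (Gaussian elimination) gives p = 10391/10326, q = -191567/61956, r = -150599/61956.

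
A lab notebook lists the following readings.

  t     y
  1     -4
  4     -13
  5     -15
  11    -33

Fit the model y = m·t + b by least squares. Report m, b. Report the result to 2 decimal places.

With design matrix M, MᵀM = [[163, 21]; [21, 4]] and Mᵀy = [-494, -65]ᵀ.
Determinant 163·4 − 21² = 211.
m = ((-494)·4 − 21·(-65))/211 = -611/211; b = (163·(-65) − 21·(-494))/211 = -221/211.

m = -2.90, b = -1.05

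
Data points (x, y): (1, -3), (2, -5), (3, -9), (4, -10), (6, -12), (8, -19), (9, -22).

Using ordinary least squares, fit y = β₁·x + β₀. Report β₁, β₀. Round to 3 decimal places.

β₁ = -2.253, β₀ = -0.809

Sums needed: Σx·x = 211, Σx = 33, Σ1 = 7.
For Mᵀy: Σx·y = -502, Σy = -80.
Determinant 211·7 − 33² = 388.
β₁ = ((-502)·7 − 33·(-80))/388 = -437/194; β₀ = (211·(-80) − 33·(-502))/388 = -157/194.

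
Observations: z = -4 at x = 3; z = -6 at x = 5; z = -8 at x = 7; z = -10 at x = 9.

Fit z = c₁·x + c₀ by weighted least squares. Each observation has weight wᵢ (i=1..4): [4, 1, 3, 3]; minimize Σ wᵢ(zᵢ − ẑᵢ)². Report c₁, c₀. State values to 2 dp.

Sums needed: Σwᵢ·x·x = 451, Σwᵢ·x = 65, Σwᵢ·1 = 11.
Moment sums: Σwᵢ·x·z = -516, Σwᵢ·z = -76.
Eliminating c₀: 11·(row 1) − 65·(row 2) gives 736·c₁ = 11·(-516) − 65·(-76) = -736, so c₁ = -1.
Then c₀ = ((-76) − 65·(-1))/11 = -1.

c₁ = -1.00, c₀ = -1.00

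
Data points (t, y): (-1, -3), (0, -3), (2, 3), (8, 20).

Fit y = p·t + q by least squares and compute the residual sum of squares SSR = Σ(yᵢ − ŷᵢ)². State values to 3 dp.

SSR = 4.072

From the data, Σt·t = 69, Σt = 9, Σ1 = 4.
Right-hand side: Σt·y = 169, Σy = 17.
Eliminating q: 4·(row 1) − 9·(row 2) gives 195·p = 4·169 − 9·17 = 523, so p = 523/195.
Then q = (17 − 9·(523/195))/4 = -116/65.
Residuals: 22/15, -79/65, -113/195, 64/195; SSR = 794/195.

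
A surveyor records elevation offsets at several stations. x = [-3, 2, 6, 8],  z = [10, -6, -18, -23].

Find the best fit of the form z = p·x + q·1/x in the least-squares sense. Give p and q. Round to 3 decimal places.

Entries of AᵀA: Σx·x = 113, Σx·1/x = 4, Σ1/x·1/x = 233/576.
Right-hand side: Σx·z = -334, Σ1/x·z = -293/24.
AᵀA·[p, q]ᵀ = Aᵀz becomes [[113, 4]; [4, 233/576]]·[p, q]ᵀ = [-334, -293/24]ᵀ.
Determinant 113·(233/576) − 4² = 17113/576.
p = ((-334)·(233/576) − 4·(-293/24))/(17113/576) = -49694/17113; q = (113·(-293/24) − 4·(-334))/(17113/576) = -25080/17113.

p = -2.904, q = -1.466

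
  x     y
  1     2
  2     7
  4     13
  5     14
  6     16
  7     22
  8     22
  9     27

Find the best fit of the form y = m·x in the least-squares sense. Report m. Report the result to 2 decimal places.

With design matrix M, MᵀM = [[276]] and Mᵀy = [807]ᵀ.
Hence m = 807 / 276 ≈ 2.92391.

m = 2.92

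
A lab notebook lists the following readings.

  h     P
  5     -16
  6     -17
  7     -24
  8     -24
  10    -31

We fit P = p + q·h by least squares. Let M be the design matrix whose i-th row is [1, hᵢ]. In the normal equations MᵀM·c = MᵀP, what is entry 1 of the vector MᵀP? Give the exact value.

-112

Entry 1 ↔ basis 1, so (MᵀP)_{1} = Σᵢ Pᵢ = (1)·(-16) + (1)·(-17) + (1)·(-24) + (1)·(-24) + (1)·(-31) = -112.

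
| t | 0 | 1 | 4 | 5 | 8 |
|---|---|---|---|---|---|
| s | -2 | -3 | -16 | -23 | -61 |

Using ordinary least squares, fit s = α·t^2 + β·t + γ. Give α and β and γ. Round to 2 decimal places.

Sums needed: Σt^2·t^2 = 4978, Σt^2·t = 702, Σt^2 = 106, Σt·t = 106, Σt = 18, Σ1 = 5.
And Σt^2·s = -4738, Σt·s = -670, Σs = -105.
MᵀM·[α, β, γ]ᵀ = Mᵀs becomes [[4978, 702, 106]; [702, 106, 18]; [106, 18, 5]]·[α, β, γ]ᵀ = [-4738, -670, -105]ᵀ.
Row-reducing yields α = -6211/6158, β = 4657/6158, γ = -7205/3079.

α = -1.01, β = 0.76, γ = -2.34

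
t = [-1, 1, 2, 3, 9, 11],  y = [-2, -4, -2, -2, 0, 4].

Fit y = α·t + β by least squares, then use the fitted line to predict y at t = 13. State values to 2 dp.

ŷ = 3.46

Compute the Gram sums: Σt·t = 217, Σt = 25, Σ1 = 6.
And Σt·y = 32, Σy = -6.
Normal equations: [[217, 25]; [25, 6]]·[α, β]ᵀ = [32, -6]ᵀ.
Eliminating β: 6·(row 1) − 25·(row 2) gives 677·α = 6·32 − 25·(-6) = 342, so α = 342/677.
Then β = ((-6) − 25·(342/677))/6 = -2102/677.
At t = 13: ŷ = (342/677)·(13) + (-2102/677)·(1) = 2344/677.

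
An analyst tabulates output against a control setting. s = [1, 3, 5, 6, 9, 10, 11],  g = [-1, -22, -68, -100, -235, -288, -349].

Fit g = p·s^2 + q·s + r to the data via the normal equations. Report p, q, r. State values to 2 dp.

Setting ∂/∂p … = 0 gives: 33205·p + 3429·q + 373·r = -95563;  3429·p + 373·q + 45·r = -9841;  373·p + 45·q + 7·r = -1063.
(Σs^2·s^2 = 33205, Σs^2·s = 3429, Σs^2 = 373, Σs·s = 373, Σs = 45, Σ1 = 7, Σs^2·g = -95563, Σs·g = -9841, Σg = -1063.)
Solving the 3×3 system (Gaussian elimination) gives p = -91639/30688, q = 26291/30688, r = 1923/1096.

p = -2.99, q = 0.86, r = 1.75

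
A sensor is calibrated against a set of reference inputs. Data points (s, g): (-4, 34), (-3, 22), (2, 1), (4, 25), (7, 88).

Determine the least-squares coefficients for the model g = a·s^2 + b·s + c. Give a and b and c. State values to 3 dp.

a = 2.062, b = -1.422, c = -3.055

Normal-equation sums: Σs^2·s^2 = 3010, Σs^2·s = 324, Σs^2 = 94, Σs·s = 94, Σs = 6, Σ1 = 5.
Moment sums: Σs^2·g = 5458, Σs·g = 516, Σg = 170.
Normal equations: [[3010, 324, 94]; [324, 94, 6]; [94, 6, 5]]·[a, b, c]ᵀ = [5458, 516, 170]ᵀ.
Row-reducing yields a = 163059/79087, b = -112476/79087, c = -241580/79087.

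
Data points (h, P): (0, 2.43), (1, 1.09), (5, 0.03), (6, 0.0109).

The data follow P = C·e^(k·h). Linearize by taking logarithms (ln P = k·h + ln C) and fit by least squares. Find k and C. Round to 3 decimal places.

Let Y = ln P. Fitting Y = k·h + ln C by least squares:
Σh = 12.0000, Σ(h)² = 62.0000, Σln P = -7.0515, Σh·ln P = -44.5606.
Normal system: [[62.0000, 12.0000]; [12.0000, 4]]·[k, ln C]ᵀ = [-44.5606, -7.0515]ᵀ.
Solving (det = 104.0000): k = -0.90024, ln C = 0.93784, so C = exp(0.93784) = 2.55445.

k = -0.900, C = 2.554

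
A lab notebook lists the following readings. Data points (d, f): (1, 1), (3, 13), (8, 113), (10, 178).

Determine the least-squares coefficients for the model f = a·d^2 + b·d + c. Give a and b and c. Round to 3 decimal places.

a = 1.893, b = -1.076, c = -0.170

Setting ∂/∂a … = 0 gives: 14178·a + 1540·b + 174·c = 25150;  1540·a + 174·b + 22·c = 2724;  174·a + 22·b + 4·c = 305.
Solving the 3×3 system (Gaussian elimination) gives a = 53/28, b = -1597/1484, c = -253/1484.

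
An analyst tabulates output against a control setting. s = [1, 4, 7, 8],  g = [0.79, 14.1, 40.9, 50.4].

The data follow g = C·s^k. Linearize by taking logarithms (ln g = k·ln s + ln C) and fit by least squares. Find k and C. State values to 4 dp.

Let Y = ln g. Fitting Y = k·ln s + ln C by least squares:
Σln s = 5.4116, Σ(ln s)² = 10.0325, Σln g = 10.0416, Σln s·ln g = 19.0413.
Equations: 10.0325·k + 5.4116·ln C = 19.0413;  5.4116·k + 4·ln C = 10.0416.
Δ = 10.0325·4 − (5.4116)² = 10.8439; k = (19.0413·4 − 5.4116·10.0416)/10.8439 = 2.01253, ln C = (10.0325·10.0416 − 5.4116·19.0413)/10.8439 = -0.21239, so C = exp(-0.21239) = 0.80865.

k = 2.0125, C = 0.8087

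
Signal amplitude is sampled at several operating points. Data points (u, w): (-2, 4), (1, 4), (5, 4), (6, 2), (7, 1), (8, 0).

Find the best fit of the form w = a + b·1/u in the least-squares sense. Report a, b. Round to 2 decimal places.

a = 2.43, b = 0.39

Forming AᵀA = [[6, 953/840]; [953/840, 955249/705600]] and Aᵀw = [15, 344/105]ᵀ gives AᵀA·[a, b]ᵀ = Aᵀw.
Determinant 6·(955249/705600) − (953/840)² = 964657/141120.
a = (15·(955249/705600) − (953/840)·(344/105))/(964657/141120) = 11706079/4823285; b = (6·(344/105) − (953/840)·15)/(964657/141120) = 372456/964657.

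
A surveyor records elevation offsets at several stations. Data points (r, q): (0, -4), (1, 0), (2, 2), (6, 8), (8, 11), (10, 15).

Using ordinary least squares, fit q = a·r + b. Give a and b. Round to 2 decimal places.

Sums needed: Σr·r = 205, Σr = 27, Σ1 = 6.
And Σr·q = 290, Σq = 32.
Determinant 205·6 − 27² = 501.
a = (290·6 − 27·32)/501 = 292/167; b = (205·32 − 27·290)/501 = -1270/501.

a = 1.75, b = -2.53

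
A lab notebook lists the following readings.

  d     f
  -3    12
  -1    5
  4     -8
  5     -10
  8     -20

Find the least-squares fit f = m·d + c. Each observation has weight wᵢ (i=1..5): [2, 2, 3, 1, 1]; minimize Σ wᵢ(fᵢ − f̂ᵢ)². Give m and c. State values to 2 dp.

Compute the Gram sums: Σwᵢ·d·d = 157, Σwᵢ·d = 17, Σwᵢ·1 = 9.
Moment sums: Σwᵢ·d·f = -388, Σwᵢ·f = -20.
Eliminating c: 9·(row 1) − 17·(row 2) gives 1124·m = 9·(-388) − 17·(-20) = -3152, so m = -788/281.
Then c = ((-20) − 17·(-788/281))/9 = 864/281.

m = -2.80, c = 3.07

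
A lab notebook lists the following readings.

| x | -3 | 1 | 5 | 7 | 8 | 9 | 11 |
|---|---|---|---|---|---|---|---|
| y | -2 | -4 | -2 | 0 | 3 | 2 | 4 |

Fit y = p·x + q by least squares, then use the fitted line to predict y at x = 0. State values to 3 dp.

Normal-equation sums: Σx·x = 350, Σx = 38, Σ1 = 7.
Right-hand side: Σx·y = 78, Σy = 1.
MᵀM·[p, q]ᵀ = Mᵀy becomes [[350, 38]; [38, 7]]·[p, q]ᵀ = [78, 1]ᵀ.
Δ = 350·7 − 38² = 1006.
p = (78·7 − 38·1)/1006 = 254/503; q = (350·1 − 38·78)/1006 = -1307/503.
At x = 0: ŷ = (254/503)·(0) + (-1307/503)·(1) = -1307/503.

ŷ = -2.598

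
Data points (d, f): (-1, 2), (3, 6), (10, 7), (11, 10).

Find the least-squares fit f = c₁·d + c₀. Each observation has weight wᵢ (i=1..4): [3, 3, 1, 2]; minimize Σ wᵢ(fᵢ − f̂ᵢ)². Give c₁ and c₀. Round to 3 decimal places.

Sums needed: Σwᵢ·d·d = 372, Σwᵢ·d = 38, Σwᵢ·1 = 9.
For XᵀWf: Σwᵢ·d·f = 338, Σwᵢ·f = 51.
So XᵀWX·[c₁, c₀]ᵀ = XᵀWf: [[372, 38]; [38, 9]]·[c₁, c₀]ᵀ = [338, 51]ᵀ.
Eliminating c₀: 9·(row 1) − 38·(row 2) gives 1904·c₁ = 9·338 − 38·51 = 1104, so c₁ = 69/119.
Then c₀ = (51 − 38·(69/119))/9 = 383/119.

c₁ = 0.580, c₀ = 3.218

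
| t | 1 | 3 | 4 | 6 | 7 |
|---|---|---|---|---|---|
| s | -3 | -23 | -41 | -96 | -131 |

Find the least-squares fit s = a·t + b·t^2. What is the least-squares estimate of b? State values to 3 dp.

Compute the Gram sums: Σt·t = 111, Σt·t^2 = 651, Σt^2·t^2 = 4035.
Moment sums: Σt·s = -1729, Σt^2·s = -10741.
Eliminating b: 4035·(row 1) − 651·(row 2) gives 24084·a = 4035·(-1729) − 651·(-10741) = 15876, so a = 147/223.
Then b = ((-10741) − 651·(147/223))/4035 = -1852/669.

b = -2.768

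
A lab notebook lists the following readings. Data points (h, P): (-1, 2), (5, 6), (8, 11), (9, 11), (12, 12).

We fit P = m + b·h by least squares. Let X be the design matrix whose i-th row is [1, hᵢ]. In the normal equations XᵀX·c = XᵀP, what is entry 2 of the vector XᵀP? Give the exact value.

Entry 2 ↔ basis h, so (XᵀP)_{2} = Σᵢ (h)·Pᵢ = (-1)·(2) + (5)·(6) + (8)·(11) + (9)·(11) + (12)·(12) = 359.

359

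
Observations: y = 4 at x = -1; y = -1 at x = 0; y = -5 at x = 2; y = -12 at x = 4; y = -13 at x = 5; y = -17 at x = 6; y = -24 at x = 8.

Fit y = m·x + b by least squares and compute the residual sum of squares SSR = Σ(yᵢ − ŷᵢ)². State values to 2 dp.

With design matrix M, MᵀM = [[146, 24]; [24, 7]] and Mᵀy = [-421, -68]ᵀ.
Determinant 146·7 − 24² = 446.
m = ((-421)·7 − 24·(-68))/446 = -1315/446; b = (146·(-68) − 24·(-421))/446 = 88/223.
Residuals: 293/446, -311/223, 112/223, -134/223, 601/446, 66/223, -180/223; SSR = 2473/446.

SSR = 5.54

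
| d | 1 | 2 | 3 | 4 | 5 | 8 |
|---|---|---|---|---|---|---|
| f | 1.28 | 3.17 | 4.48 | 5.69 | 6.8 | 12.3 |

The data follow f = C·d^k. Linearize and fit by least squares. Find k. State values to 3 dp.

k = 1.046

Taking logs, ln f = k·ln d + ln C, so regress ln f on ln d.
AᵀA = [[10.5236, 6.8669]; [6.8669, 6]], rhs = [13.1613, 9.0654]ᵀ  (here Σln d = 6.8669, Σ(ln d)² = 10.5236, Σln f = 9.0654, Σln d·ln f = 13.1613).
Δ = 10.5236·6 − (6.8669)² = 15.9867; k = (13.1613·6 − 6.8669·9.0654)/15.9867 = 1.04562, ln C = (10.5236·9.0654 − 6.8669·13.1613)/15.9867 = 0.31421.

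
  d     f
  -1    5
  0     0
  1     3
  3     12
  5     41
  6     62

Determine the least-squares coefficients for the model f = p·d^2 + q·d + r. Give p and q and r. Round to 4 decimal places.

p = 2.0280, q = -2.0744, r = 1.0047

Entries of XᵀX: Σd^2·d^2 = 2004, Σd^2·d = 368, Σd^2 = 72, Σd·d = 72, Σd = 14, Σ1 = 6.
Moment sums: Σd^2·f = 3373, Σd·f = 611, Σf = 123.
Solving the 3×3 system (Gaussian elimination) gives p = 14723/7260, q = -251/121, r = 3647/3630.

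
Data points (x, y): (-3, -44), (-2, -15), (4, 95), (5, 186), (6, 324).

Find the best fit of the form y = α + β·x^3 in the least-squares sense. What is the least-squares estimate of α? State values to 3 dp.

α = -2.791

With design matrix M, MᵀM = [[5, 370]; [370, 67170]] and Mᵀy = [546, 100622]ᵀ.
det = 5·67170 − 370² = 198950.
α = (546·67170 − 370·100622)/198950 = -55532/19895; β = (5·100622 − 370·546)/198950 = 30109/19895.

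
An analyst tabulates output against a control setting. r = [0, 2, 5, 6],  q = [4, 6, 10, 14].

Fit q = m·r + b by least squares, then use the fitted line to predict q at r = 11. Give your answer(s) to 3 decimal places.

Entries of MᵀM: Σr·r = 65, Σr = 13, Σ1 = 4.
For Mᵀq: Σr·q = 146, Σq = 34.
So MᵀM·[m, b]ᵀ = Mᵀq: [[65, 13]; [13, 4]]·[m, b]ᵀ = [146, 34]ᵀ.
Determinant 65·4 − 13² = 91.
m = (146·4 − 13·34)/91 = 142/91; b = (65·34 − 13·146)/91 = 24/7.
At r = 11: q̂ = (142/91)·(11) + (24/7)·(1) = 1874/91.

q̂ = 20.593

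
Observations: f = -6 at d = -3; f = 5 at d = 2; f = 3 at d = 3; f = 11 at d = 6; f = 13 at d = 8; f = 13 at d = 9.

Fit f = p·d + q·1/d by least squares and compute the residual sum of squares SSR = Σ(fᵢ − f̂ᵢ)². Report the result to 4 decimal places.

The normal equations are: 203·p + 6·q = 324;  6·p + (2737/5184)·q = 749/72.
(Σd·d = 203, Σd·1/d = 6, Σ1/d·1/d = 2737/5184, Σd·f = 324, Σ1/d·f = 749/72.)
Eliminating q: (2737/5184)·(row 1) − 6·(row 2) gives (368987/5184)·p = (2737/5184)·324 − 6·(749/72) = 5215/48, so p = 563220/368987.
Then q = ((749/72) − 6·(563220/368987))/(2737/5184) = 869688/368987.
Residuals: -234366/368987, 283651/368987, -872595/368987, 534589/368987, 182360/368987, -368781/368987; SSR = 3663672/368987.

SSR = 9.9290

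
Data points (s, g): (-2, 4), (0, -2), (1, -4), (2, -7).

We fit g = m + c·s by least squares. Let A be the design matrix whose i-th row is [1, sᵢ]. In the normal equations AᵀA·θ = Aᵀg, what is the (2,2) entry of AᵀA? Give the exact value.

9

Row 2 ↔ basis s, column 2 ↔ basis s, so (AᵀA)_{2,2} = Σᵢ (s)·(s) = (-2)·(-2) + (0)·(0) + (1)·(1) + (2)·(2) = 9.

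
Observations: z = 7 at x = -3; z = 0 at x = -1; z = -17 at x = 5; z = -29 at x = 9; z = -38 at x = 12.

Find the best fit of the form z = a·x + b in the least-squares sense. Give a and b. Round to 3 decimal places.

The normal system MᵀM·[a, b]ᵀ = Mᵀz is [[260, 22]; [22, 5]]·[a, b]ᵀ = [-823, -77]ᵀ.
Eliminating b: 5·(row 1) − 22·(row 2) gives 816·a = 5·(-823) − 22·(-77) = -2421, so a = -807/272.
Then b = ((-77) − 22·(-807/272))/5 = -319/136.

a = -2.967, b = -2.346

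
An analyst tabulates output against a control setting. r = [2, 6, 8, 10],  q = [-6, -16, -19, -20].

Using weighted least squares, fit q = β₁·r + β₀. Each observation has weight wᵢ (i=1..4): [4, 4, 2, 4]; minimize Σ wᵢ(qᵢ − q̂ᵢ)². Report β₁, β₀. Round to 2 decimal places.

β₁ = -1.79, β₀ = -3.47

The normal equations are: 688·β₁ + 88·β₀ = -1536;  88·β₁ + 14·β₀ = -206.
Determinant 688·14 − 88² = 1888.
β₁ = ((-1536)·14 − 88·(-206))/1888 = -211/118; β₀ = (688·(-206) − 88·(-1536))/1888 = -205/59.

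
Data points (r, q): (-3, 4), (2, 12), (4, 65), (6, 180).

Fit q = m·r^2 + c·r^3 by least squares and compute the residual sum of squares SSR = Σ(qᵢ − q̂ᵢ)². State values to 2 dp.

With design matrix A, AᵀA = [[1649, 8589]; [8589, 51545]] and Aᵀq = [7604, 43028]ᵀ.
Δ = 1649·51545 − 8589² = 11226784.
m = (7604·51545 − 8589·43028)/11226784 = 1398793/701674; c = (1649·43028 − 8589·7604)/11226784 = 352651/701674.
Residuals: -130432/350837, 1854/350837, 329229/350837, -113922/350837; SSR = 394445/350837.

SSR = 1.12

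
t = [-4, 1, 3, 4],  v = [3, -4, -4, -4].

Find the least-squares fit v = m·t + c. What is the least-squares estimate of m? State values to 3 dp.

m = -0.921

The normal system XᵀX·[m, c]ᵀ = Xᵀv is [[42, 4]; [4, 4]]·[m, c]ᵀ = [-44, -9]ᵀ.
Determinant 42·4 − 4² = 152.
m = ((-44)·4 − 4·(-9))/152 = -35/38; c = (42·(-9) − 4·(-44))/152 = -101/76.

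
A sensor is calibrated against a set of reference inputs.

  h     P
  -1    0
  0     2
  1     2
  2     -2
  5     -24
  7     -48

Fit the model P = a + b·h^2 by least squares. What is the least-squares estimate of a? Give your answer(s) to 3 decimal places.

a = 1.986

AᵀA·[a, b]ᵀ = AᵀP reads: 6·a + 80·b = -70;  80·a + 3044·b = -2958.
Determinant 6·3044 − 80² = 11864.
a = ((-70)·3044 − 80·(-2958))/11864 = 2945/1483; b = (6·(-2958) − 80·(-70))/11864 = -3037/2966.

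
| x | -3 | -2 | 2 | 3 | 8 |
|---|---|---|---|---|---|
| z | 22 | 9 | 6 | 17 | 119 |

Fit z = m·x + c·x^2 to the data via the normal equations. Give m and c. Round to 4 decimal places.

m = -0.9345, c = 1.9826

Setting ∂/∂m … = 0 gives: 90·m + 512·c = 931;  512·m + 4290·c = 8027.
(Σx·x = 90, Σx·x^2 = 512, Σx^2·x^2 = 4290, Σx·z = 931, Σx^2·z = 8027.)
Determinant 90·4290 − 512² = 123956.
m = (931·4290 − 512·8027)/123956 = -57917/61978; c = (90·8027 − 512·931)/123956 = 122879/61978.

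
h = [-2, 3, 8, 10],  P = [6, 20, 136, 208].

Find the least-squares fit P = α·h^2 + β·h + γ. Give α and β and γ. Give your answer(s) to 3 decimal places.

α = 1.992, β = 0.960, γ = -0.222

The normal equations are: 14193·α + 1531·β + 177·γ = 29708;  1531·α + 177·β + 19·γ = 3216;  177·α + 19·β + 4·γ = 370.
Row-reducing yields α = 6005/3014, β = 263/274, γ = -334/1507.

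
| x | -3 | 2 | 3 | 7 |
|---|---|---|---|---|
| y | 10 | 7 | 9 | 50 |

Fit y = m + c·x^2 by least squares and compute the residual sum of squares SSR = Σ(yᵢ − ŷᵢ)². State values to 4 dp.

The normal system MᵀM·[m, c]ᵀ = Mᵀy is [[4, 71]; [71, 2579]]·[m, c]ᵀ = [76, 2649]ᵀ.
Δ = 4·2579 − 71² = 5275.
m = (76·2579 − 71·2649)/5275 = 317/211; c = (4·2649 − 71·76)/5275 = 208/211.
Residuals: -79/211, 328/211, -290/211, 41/211; SSR = 946/211.

SSR = 4.4834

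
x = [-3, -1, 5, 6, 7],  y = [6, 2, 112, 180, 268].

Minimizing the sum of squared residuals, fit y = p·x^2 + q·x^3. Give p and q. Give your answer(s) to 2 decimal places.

The normal equations are: 4404·p + 27464·q = 22468;  27464·p + 180660·q = 144640.
Eliminating q: 180660·(row 1) − 27464·(row 2) gives 41355344·p = 180660·22468 − 27464·144640 = 86675920, so p = 5417245/2584709.
Then q = (144640 − 27464·(5417245/2584709))/180660 = 1245838/2584709.

p = 2.10, q = 0.48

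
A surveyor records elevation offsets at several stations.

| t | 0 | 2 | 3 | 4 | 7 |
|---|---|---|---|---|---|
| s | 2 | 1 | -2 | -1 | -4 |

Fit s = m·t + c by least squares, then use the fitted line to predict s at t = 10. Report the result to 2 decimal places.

MᵀM·[m, c]ᵀ = Mᵀs reads: 78·m + 16·c = -36;  16·m + 5·c = -4.
(Σt·t = 78, Σt = 16, Σ1 = 5, Σt·s = -36, Σs = -4.)
Eliminating c: 5·(row 1) − 16·(row 2) gives 134·m = 5·(-36) − 16·(-4) = -116, so m = -58/67.
Then c = ((-4) − 16·(-58/67))/5 = 132/67.
At t = 10: ŝ = (-58/67)·(10) + (132/67)·(1) = -448/67.

ŝ = -6.69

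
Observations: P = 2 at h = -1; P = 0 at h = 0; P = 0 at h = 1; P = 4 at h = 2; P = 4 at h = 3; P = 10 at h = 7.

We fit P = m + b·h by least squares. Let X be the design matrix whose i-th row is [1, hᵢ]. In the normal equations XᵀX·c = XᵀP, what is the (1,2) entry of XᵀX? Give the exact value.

Row 1 ↔ basis 1, column 2 ↔ basis h, so (XᵀX)_{1,2} = Σᵢ h = (1)·(-1) + (1)·(0) + (1)·(1) + (1)·(2) + (1)·(3) + (1)·(7) = 12.

12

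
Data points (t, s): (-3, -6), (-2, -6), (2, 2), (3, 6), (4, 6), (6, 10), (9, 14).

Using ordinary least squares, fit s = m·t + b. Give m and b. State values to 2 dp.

Setting ∂/∂m … = 0 gives: 159·m + 19·b = 262;  19·m + 7·b = 26.
(Σt·t = 159, Σt = 19, Σ1 = 7, Σt·s = 262, Σs = 26.)
Eliminating b: 7·(row 1) − 19·(row 2) gives 752·m = 7·262 − 19·26 = 1340, so m = 335/188.
Then b = (26 − 19·(335/188))/7 = -211/188.

m = 1.78, b = -1.12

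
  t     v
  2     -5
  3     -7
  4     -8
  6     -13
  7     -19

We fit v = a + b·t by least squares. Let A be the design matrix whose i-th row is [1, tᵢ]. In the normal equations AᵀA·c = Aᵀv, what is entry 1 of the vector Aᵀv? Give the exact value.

Entry 1 ↔ basis 1, so (Aᵀv)_{1} = Σᵢ vᵢ = (1)·(-5) + (1)·(-7) + (1)·(-8) + (1)·(-13) + (1)·(-19) = -52.

-52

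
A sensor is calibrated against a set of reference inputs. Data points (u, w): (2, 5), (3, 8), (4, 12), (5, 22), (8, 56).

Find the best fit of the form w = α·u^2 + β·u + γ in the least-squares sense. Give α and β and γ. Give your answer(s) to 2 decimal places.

Entries of AᵀA: Σu^2·u^2 = 5074, Σu^2·u = 736, Σu^2 = 118, Σu·u = 118, Σu = 22, Σ1 = 5.
Moment sums: Σu^2·w = 4418, Σu·w = 640, Σw = 103.
AᵀA·[α, β, γ]ᵀ = Aᵀw becomes [[5074, 736, 118]; [736, 118, 22]; [118, 22, 5]]·[α, β, γ]ᵀ = [4418, 640, 103]ᵀ.
Solving the 3×3 system (Gaussian elimination) gives α = 2038/1911, β = -4003/1911, γ = 423/91.

α = 1.07, β = -2.09, γ = 4.65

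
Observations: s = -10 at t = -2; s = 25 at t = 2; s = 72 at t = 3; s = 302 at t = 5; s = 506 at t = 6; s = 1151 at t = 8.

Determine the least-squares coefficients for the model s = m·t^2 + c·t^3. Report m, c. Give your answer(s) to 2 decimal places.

m = 2.14, c = 1.98

Setting ∂/∂m … = 0 gives: 6130·m + 43912·c = 100138;  43912·m + 325282·c = 738582.
(Σt^2·t^2 = 6130, Σt^2·t^3 = 43912, Σt^3·t^3 = 325282, Σt^2·s = 100138, Σt^3·s = 738582.)
Δ = 6130·325282 − 43912² = 65714916.
m = (100138·325282 − 43912·738582)/65714916 = 35119033/16428729; c = (6130·738582 − 43912·100138)/65714916 = 32561951/16428729.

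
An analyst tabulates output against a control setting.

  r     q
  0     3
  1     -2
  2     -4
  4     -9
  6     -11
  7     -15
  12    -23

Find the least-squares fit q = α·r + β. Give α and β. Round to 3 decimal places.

Forming XᵀX = [[250, 32]; [32, 7]] and Xᵀq = [-493, -61]ᵀ gives XᵀX·[α, β]ᵀ = Xᵀq.
Eliminating β: 7·(row 1) − 32·(row 2) gives 726·α = 7·(-493) − 32·(-61) = -1499, so α = -1499/726.
Then β = ((-61) − 32·(-1499/726))/7 = 263/363.

α = -2.065, β = 0.725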